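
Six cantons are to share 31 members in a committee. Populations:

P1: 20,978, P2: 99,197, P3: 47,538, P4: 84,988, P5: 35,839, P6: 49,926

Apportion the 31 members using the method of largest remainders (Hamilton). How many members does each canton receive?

Standard divisor: 338466 ÷ 31 ≈ 10918.258.
Standard quotas: P1 1.9214, P2 9.0854, P3 4.3540, P4 7.7840, P5 3.2825, P6 4.5727.
Lower quotas: P1 1, P2 9, P3 4, P4 7, P5 3, P6 4 (sum 28, leaving 3 seats).
Remainders in descending order: P1 0.9214, P4 0.7840, P6 0.5727, P3 0.3540, P5 0.2825, P2 0.0854.
The surplus seats go to P1, P4, P6.

P1 2, P2 9, P3 4, P4 8, P5 3, P6 5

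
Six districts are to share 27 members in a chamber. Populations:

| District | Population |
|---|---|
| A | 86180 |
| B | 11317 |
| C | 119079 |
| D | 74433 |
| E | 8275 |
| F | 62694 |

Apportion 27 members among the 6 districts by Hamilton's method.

The standard divisor is 361978/27 ≈ 13406.593.
Standard quotas: A 6.4282, B 0.8441, C 8.8821, D 5.5520, E 0.6172, F 4.6764.
Lower quotas: A 6, B 0, C 8, D 5, E 0, F 4 (sum 23, leaving 4 seats).
Remainders in descending order: C 0.8821, B 0.8441, F 0.6764, E 0.6172, D 0.5520, A 0.4282.
Largest remainders: C, B, F, E receive the extra seats.

A=6, B=1, C=9, D=5, E=1, F=5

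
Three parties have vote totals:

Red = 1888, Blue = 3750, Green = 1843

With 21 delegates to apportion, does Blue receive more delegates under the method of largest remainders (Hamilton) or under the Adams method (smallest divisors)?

Hamilton: Red 5, Blue 11, Green 5.
Adams: Red 6, Blue 10, Green 5.
Blue gets 11 under Hamilton and 10 under Adams.

Hamilton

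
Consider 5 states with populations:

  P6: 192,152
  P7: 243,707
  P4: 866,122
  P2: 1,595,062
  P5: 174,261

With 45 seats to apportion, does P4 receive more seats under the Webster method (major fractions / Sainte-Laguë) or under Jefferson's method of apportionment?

Webster: P6 3, P7 4, P4 12, P2 23, P5 3.
Jefferson: P6 3, P7 3, P4 13, P2 24, P5 2.
P4 gets 12 under Webster and 13 under Jefferson.

Jefferson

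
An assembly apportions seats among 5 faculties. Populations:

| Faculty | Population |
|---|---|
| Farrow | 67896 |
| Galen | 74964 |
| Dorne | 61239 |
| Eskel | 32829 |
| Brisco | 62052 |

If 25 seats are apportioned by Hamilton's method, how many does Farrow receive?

Standard divisor: 298980 ÷ 25 ≈ 11959.2.
Standard quotas: Farrow 5.6773, Galen 6.2683, Dorne 5.1207, Eskel 2.7451, Brisco 5.1886.
Lower quotas: Farrow 5, Galen 6, Dorne 5, Eskel 2, Brisco 5 (sum 23, leaving 2 seats).
Remainders in descending order: Eskel 0.7451, Farrow 0.6773, Galen 0.2683, Brisco 0.1886, Dorne 0.1207.
The surplus seats go to Eskel, Farrow.
Farrow receives 6.

6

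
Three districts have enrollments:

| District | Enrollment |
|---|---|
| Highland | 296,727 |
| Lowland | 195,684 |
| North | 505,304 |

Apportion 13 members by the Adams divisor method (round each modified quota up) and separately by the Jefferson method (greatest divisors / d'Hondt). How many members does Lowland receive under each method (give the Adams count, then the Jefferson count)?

3 and 2

Adams: Highland 4, Lowland 3, North 6.
Jefferson: Highland 4, Lowland 2, North 7.
Lowland gets 3 under Adams and 2 under Jefferson.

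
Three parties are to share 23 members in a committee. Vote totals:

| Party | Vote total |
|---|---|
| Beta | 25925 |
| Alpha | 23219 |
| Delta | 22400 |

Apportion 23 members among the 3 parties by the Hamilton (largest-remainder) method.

Beta 8; Alpha 8; Delta 7

Standard divisor: 71544 ÷ 23 ≈ 3110.609.
Standard quotas: Beta 8.3344, Alpha 7.4645, Delta 7.2012.
Lower quotas: Beta 8, Alpha 7, Delta 7 (sum 22, leaving 1 seat).
Remainders in descending order: Alpha 0.4645, Beta 0.3344, Delta 0.2012.
The surplus seat goes to Alpha.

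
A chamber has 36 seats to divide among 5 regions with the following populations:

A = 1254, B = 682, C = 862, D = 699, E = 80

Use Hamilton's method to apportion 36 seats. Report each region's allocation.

Total 3577; standard divisor 3577/36 ≈ 99.361.
Standard quotas: A 12.621, B 6.864, C 8.675, D 7.035, E 0.805.
Lower quotas: A 12, B 6, C 8, D 7, E 0 (sum 33, leaving 3 seats).
Remainders in descending order: B 0.864, E 0.805, C 0.675, A 0.621, D 0.035.
The surplus seats go to B, E, C.

A 12, B 7, C 9, D 7, E 1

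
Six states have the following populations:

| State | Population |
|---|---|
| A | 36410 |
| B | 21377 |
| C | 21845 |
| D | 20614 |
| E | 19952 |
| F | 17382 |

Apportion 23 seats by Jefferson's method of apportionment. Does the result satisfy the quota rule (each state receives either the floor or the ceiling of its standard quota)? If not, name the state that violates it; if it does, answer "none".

none

Standard quotas: A 6.087, B 3.574, C 3.652, D 3.446, E 3.335, F 2.906.
Jefferson allocation: A 6, B 4, C 4, D 3, E 3, F 3.
Every allocation lies between the lower and upper quota.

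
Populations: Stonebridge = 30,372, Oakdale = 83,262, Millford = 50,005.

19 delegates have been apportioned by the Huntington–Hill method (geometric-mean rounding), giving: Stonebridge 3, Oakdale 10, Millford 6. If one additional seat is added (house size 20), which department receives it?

Priority for the next seat is population ÷ (√(s·(s+1))).
Priorities: Stonebridge 8767.641, Oakdale 7938.720, Millford 7715.939.
Highest priority: Stonebridge.

Stonebridge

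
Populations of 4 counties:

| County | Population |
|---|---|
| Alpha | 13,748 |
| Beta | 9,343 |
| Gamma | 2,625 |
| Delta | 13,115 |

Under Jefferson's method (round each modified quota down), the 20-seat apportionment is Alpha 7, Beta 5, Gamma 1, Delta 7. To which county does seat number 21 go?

Alpha

Priority for the next seat is population ÷ (current seats + 1).
Priorities: Alpha 1718.500, Beta 1557.167, Gamma 1312.500, Delta 1639.375.
Highest priority: Alpha.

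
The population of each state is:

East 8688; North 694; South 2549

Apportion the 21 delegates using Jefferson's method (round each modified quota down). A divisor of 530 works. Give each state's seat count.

With modified divisor 530: modified quotas East 16.392, North 1.309, South 4.809.
Rounding down: East 16, North 1, South 4 (total 21).

East=16, North=1, South=4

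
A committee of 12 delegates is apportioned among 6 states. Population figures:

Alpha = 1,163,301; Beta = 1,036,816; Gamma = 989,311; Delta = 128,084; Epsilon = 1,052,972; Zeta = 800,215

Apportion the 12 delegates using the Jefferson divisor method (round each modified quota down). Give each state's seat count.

Standard divisor 5170699/12 ≈ 430891.583; standard quotas: Alpha 2.700, Beta 2.406, Gamma 2.296, Delta 0.297, Epsilon 2.444, Zeta 1.857.
Rounding down gives 2, 2, 2, 0, 2, 1 = 9 seats, so the divisor must be adjusted.
With modified divisor 348300: modified quotas Alpha 3.340, Beta 2.977, Gamma 2.840, Delta 0.368, Epsilon 3.023, Zeta 2.297.
Rounding down: Alpha 3, Beta 2, Gamma 2, Delta 0, Epsilon 3, Zeta 2 (total 12).

Alpha=3; Beta=2; Gamma=2; Delta=0; Epsilon=3; Zeta=2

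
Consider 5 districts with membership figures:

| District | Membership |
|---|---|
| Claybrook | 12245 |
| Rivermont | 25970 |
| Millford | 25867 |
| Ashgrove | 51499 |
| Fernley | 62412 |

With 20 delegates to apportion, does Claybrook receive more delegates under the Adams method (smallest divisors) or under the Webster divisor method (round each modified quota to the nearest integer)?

Adams: Claybrook 2, Rivermont 3, Millford 3, Ashgrove 5, Fernley 7.
Webster: Claybrook 1, Rivermont 3, Millford 3, Ashgrove 6, Fernley 7.
Claybrook gets 2 under Adams and 1 under Webster.

Adams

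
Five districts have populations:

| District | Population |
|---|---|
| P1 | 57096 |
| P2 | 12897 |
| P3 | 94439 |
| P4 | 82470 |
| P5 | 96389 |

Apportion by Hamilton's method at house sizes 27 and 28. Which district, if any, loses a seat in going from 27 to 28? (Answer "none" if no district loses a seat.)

P1

At 27 seats: P1 5, P2 1, P3 7, P4 6, P5 8.
At 28 seats: P1 4, P2 1, P3 8, P4 7, P5 8.
P1 drops from 5 to 4.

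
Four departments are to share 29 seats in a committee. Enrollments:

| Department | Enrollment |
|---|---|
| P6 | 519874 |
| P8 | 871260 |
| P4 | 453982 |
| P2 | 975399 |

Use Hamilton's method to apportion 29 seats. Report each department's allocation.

P6=5, P8=9, P4=5, P2=10

The standard divisor is 2820515/29 ≈ 97259.138.
Standard quotas: P6 5.3452, P8 8.9581, P4 4.6678, P2 10.0289.
Lower quotas: P6 5, P8 8, P4 4, P2 10 (sum 27, leaving 2 seats).
Remainders in descending order: P8 0.9581, P4 0.6678, P6 0.3452, P2 0.0289.
The surplus seats go to P8, P4.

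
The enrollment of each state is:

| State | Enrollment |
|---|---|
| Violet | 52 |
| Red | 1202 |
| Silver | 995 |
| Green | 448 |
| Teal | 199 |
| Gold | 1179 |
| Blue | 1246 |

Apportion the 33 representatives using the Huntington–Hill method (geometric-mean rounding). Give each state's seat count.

With divisor 164: modified quotas Violet 0.317, Red 7.329, Silver 6.067, Green 2.732, Teal 1.213, Gold 7.189, Blue 7.598.
Geometric-mean thresholds: Violet (min 1), Red √(7·8)=7.483, Silver √(6·7)=6.481, Green √(2·3)=2.449, Teal √(1·2)=1.414, Gold √(7·8)=7.483, Blue √(7·8)=7.483.
Each quota rounded against its threshold gives Violet 1, Red 7, Silver 6, Green 3, Teal 1, Gold 7, Blue 8 (total 33).

Violet 1; Red 7; Silver 6; Green 3; Teal 1; Gold 7; Blue 8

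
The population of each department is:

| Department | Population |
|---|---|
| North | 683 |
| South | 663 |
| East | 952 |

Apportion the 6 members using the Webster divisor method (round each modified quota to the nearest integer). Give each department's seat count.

North=2; South=2; East=2

Standard divisor 2298/6 ≈ 383; standard quotas: North 1.783, South 1.731, East 2.486.
Rounding to the nearest integer gives North 2, South 2, East 2 — total 6, matching the house size, so no adjustment is needed.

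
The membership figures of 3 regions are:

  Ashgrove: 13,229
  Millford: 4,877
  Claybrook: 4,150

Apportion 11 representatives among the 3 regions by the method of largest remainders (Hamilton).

Ashgrove 7; Millford 2; Claybrook 2

Standard divisor: 22256 ÷ 11 ≈ 2023.273.
Standard quotas: Ashgrove 6.5384, Millford 2.4105, Claybrook 2.0511.
Lower quotas: Ashgrove 6, Millford 2, Claybrook 2 (sum 10, leaving 1 seat).
Remainders in descending order: Ashgrove 0.5384, Millford 0.4105, Claybrook 0.0511.
The surplus seat goes to Ashgrove.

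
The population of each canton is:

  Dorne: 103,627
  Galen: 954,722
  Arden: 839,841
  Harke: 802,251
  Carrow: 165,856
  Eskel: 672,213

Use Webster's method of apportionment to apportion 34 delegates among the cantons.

Dorne=1, Galen=9, Arden=8, Harke=8, Carrow=2, Eskel=6

Standard divisor 3538510/34 ≈ 104073.824; standard quotas: Dorne 0.996, Galen 9.174, Arden 8.070, Harke 7.708, Carrow 1.594, Eskel 6.459.
Rounding to the nearest integer gives Dorne 1, Galen 9, Arden 8, Harke 8, Carrow 2, Eskel 6 — total 34, matching the house size, so no adjustment is needed.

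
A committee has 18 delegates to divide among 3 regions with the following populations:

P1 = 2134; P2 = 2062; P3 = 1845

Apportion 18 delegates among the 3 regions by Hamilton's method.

Standard divisor: 6041 ÷ 18 ≈ 335.611.
Standard quotas: P1 6.359, P2 6.144, P3 5.497.
Lower quotas: P1 6, P2 6, P3 5 (sum 17, leaving 1 seat).
Remainders in descending order: P3 0.497, P1 0.359, P2 0.144.
Largest remainder: P3 receives the extra seat.

P1: 6, P2: 6, P3: 6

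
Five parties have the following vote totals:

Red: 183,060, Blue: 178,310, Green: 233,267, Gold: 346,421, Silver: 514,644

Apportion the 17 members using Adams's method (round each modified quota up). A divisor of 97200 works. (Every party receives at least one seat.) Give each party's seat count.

Red=2, Blue=2, Green=3, Gold=4, Silver=6

With modified divisor 97200: modified quotas Red 1.883, Blue 1.834, Green 2.400, Gold 3.564, Silver 5.295.
Rounding up: Red 2, Blue 2, Green 3, Gold 4, Silver 6 (total 17).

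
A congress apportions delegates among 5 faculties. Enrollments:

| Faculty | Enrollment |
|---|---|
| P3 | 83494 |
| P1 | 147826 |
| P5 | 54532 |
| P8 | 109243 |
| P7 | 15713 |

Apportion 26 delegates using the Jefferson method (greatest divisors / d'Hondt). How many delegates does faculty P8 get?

Standard divisor 410808/26 ≈ 15800.308; standard quotas: P3 5.284, P1 9.356, P5 3.451, P8 6.914, P7 0.994.
Rounding down gives 5, 9, 3, 6, 0 = 23 seats, so the divisor must be adjusted.
With modified divisor 14300: modified quotas P3 5.839, P1 10.337, P5 3.813, P8 7.639, P7 1.099.
Rounding down: P3 5, P1 10, P5 3, P8 7, P7 1 (total 26).
P8 receives 7.

7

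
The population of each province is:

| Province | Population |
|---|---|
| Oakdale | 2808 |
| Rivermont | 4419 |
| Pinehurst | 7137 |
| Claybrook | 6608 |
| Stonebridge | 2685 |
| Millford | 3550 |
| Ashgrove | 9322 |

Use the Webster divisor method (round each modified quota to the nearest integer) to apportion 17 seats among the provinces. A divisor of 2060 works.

With modified divisor 2060: modified quotas Oakdale 1.363, Rivermont 2.145, Pinehurst 3.465, Claybrook 3.208, Stonebridge 1.303, Millford 1.723, Ashgrove 4.525.
Rounding to the nearest integer: Oakdale 1, Rivermont 2, Pinehurst 3, Claybrook 3, Stonebridge 1, Millford 2, Ashgrove 5 (total 17).

Oakdale 1; Rivermont 2; Pinehurst 3; Claybrook 3; Stonebridge 1; Millford 2; Ashgrove 5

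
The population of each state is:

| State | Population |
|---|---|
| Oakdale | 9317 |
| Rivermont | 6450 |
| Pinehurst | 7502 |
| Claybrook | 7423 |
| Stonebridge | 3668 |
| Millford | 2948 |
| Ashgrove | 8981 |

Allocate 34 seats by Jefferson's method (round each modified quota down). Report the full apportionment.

Oakdale=7, Rivermont=5, Pinehurst=6, Claybrook=5, Stonebridge=2, Millford=2, Ashgrove=7

Standard divisor 46289/34 ≈ 1361.441; standard quotas: Oakdale 6.843, Rivermont 4.738, Pinehurst 5.510, Claybrook 5.452, Stonebridge 2.694, Millford 2.165, Ashgrove 6.597.
Rounding down gives 6, 4, 5, 5, 2, 2, 6 = 30 seats, so the divisor must be adjusted.
With modified divisor 1244: modified quotas Oakdale 7.490, Rivermont 5.185, Pinehurst 6.031, Claybrook 5.967, Stonebridge 2.949, Millford 2.370, Ashgrove 7.219.
Rounding down: Oakdale 7, Rivermont 5, Pinehurst 6, Claybrook 5, Stonebridge 2, Millford 2, Ashgrove 7 (total 34).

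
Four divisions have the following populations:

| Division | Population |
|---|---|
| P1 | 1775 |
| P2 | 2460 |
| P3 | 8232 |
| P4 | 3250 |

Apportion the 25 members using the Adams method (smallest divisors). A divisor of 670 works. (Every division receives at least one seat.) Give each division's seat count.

With modified divisor 670: modified quotas P1 2.649, P2 3.672, P3 12.287, P4 4.851.
Rounding up: P1 3, P2 4, P3 13, P4 5 (total 25).

P1 3, P2 4, P3 13, P4 5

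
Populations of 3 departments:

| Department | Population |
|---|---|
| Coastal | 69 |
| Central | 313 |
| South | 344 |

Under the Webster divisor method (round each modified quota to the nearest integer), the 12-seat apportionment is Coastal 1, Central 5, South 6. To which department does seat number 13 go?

Central

Priority for the next seat is population ÷ (current seats + 0.5).
Priorities: Coastal 46.000, Central 56.909, South 52.923.
Highest priority: Central.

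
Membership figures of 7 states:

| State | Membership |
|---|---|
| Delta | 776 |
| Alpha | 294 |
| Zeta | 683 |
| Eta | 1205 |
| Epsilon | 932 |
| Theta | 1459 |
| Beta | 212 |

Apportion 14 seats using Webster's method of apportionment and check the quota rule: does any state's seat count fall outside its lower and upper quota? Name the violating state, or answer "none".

Standard quotas: Delta 1.954, Alpha 0.740, Zeta 1.719, Eta 3.034, Epsilon 2.346, Theta 3.673, Beta 0.534.
Webster allocation: Delta 2, Alpha 1, Zeta 2, Eta 3, Epsilon 2, Theta 3, Beta 1.
Every allocation lies between the lower and upper quota.

none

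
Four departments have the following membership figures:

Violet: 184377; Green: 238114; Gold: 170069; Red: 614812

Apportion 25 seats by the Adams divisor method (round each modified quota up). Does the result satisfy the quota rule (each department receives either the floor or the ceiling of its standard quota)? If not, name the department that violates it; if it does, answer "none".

none

Standard quotas: Violet 3.818, Green 4.930, Gold 3.521, Red 12.730.
Adams allocation: Violet 4, Green 5, Gold 4, Red 12.
Every allocation lies between the lower and upper quota.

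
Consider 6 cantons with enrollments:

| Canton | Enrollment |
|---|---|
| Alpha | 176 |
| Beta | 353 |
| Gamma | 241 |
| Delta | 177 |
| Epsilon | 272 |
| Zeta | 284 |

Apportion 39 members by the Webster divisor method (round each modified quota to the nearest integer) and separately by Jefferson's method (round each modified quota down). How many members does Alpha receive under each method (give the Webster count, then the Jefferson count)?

5 and 4

Webster: Alpha 5, Beta 9, Gamma 6, Delta 5, Epsilon 7, Zeta 7.
Jefferson: Alpha 4, Beta 9, Gamma 6, Delta 5, Epsilon 7, Zeta 8.
Alpha gets 5 under Webster and 4 under Jefferson.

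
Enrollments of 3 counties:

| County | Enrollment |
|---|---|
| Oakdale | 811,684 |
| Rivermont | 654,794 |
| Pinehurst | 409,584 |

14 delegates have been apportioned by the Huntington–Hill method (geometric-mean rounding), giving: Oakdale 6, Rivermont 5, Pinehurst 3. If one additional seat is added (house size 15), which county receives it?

Oakdale

Priority for the next seat is population ÷ (√(s·(s+1))).
Priorities: Oakdale 125245.560, Rivermont 119548.481, Pinehurst 118236.716.
Highest priority: Oakdale.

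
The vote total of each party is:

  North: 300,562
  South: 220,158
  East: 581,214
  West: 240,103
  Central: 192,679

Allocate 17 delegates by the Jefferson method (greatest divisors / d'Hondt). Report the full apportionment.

Standard divisor 1534716/17 ≈ 90277.412; standard quotas: North 3.329, South 2.439, East 6.438, West 2.660, Central 2.134.
Rounding down gives 3, 2, 6, 2, 2 = 15 seats, so the divisor must be adjusted.
With modified divisor 77600: modified quotas North 3.873, South 2.837, East 7.490, West 3.094, Central 2.483.
Rounding down: North 3, South 2, East 7, West 3, Central 2 (total 17).

North 3, South 2, East 7, West 3, Central 2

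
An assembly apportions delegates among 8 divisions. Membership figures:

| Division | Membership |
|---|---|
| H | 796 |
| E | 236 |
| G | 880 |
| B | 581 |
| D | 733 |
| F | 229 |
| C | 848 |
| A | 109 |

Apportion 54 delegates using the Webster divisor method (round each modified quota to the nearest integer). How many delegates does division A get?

1

Standard divisor 4412/54 ≈ 81.704; standard quotas: H 9.743, E 2.888, G 10.771, B 7.111, D 8.971, F 2.803, C 10.379, A 1.334.
Rounding to the nearest integer gives H 10, E 3, G 11, B 7, D 9, F 3, C 10, A 1 — total 54, matching the house size, so no adjustment is needed.
A receives 1.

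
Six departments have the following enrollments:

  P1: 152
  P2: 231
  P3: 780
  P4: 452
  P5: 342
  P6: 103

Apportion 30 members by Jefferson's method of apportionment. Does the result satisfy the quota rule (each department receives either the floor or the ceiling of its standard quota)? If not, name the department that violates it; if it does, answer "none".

Standard quotas: P1 2.214, P2 3.364, P3 11.359, P4 6.583, P5 4.981, P6 1.500.
Jefferson allocation: P1 2, P2 3, P3 12, P4 7, P5 5, P6 1.
Every allocation lies between the lower and upper quota.

none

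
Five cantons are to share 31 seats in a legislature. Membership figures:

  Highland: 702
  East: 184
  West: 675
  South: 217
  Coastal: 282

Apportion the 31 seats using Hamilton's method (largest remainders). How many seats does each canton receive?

Highland=11; East=3; West=10; South=3; Coastal=4

The standard divisor is 2060/31 ≈ 66.452.
Standard quotas: Highland 10.564, East 2.769, West 10.158, South 3.266, Coastal 4.244.
Lower quotas: Highland 10, East 2, West 10, South 3, Coastal 4 (sum 29, leaving 2 seats).
Remainders in descending order: East 0.769, Highland 0.564, South 0.266, Coastal 0.244, West 0.158.
Largest remainders: East, Highland receive the extra seats.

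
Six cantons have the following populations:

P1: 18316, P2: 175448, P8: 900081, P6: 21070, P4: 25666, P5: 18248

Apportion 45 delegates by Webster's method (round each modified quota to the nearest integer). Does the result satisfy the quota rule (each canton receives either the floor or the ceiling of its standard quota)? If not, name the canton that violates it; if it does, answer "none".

Standard quotas: P1 0.711, P2 6.813, P8 34.952, P6 0.818, P4 0.997, P5 0.709.
Webster allocation: P1 1, P2 7, P8 34, P6 1, P4 1, P5 1.
Every allocation lies between the lower and upper quota.

none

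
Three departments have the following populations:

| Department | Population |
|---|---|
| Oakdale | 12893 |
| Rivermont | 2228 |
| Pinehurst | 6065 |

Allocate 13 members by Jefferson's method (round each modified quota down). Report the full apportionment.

Oakdale 8; Rivermont 1; Pinehurst 4

Standard divisor 21186/13 ≈ 1629.692; standard quotas: Oakdale 7.911, Rivermont 1.367, Pinehurst 3.722.
Rounding down gives 7, 1, 3 = 11 seats, so the divisor must be adjusted.
With modified divisor 1500: modified quotas Oakdale 8.595, Rivermont 1.485, Pinehurst 4.043.
Rounding down: Oakdale 8, Rivermont 1, Pinehurst 4 (total 13).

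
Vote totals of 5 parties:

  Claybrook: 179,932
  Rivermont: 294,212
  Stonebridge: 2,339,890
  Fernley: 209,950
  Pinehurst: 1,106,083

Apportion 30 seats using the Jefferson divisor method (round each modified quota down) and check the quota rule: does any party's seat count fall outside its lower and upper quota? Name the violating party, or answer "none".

Standard quotas: Claybrook 1.307, Rivermont 2.137, Stonebridge 16.997, Fernley 1.525, Pinehurst 8.034.
Jefferson allocation: Claybrook 1, Rivermont 2, Stonebridge 18, Fernley 1, Pinehurst 8.
Stonebridge has quota 16.997 (lower 16, upper 17) but receives 18 — outside the quota interval.

Stonebridge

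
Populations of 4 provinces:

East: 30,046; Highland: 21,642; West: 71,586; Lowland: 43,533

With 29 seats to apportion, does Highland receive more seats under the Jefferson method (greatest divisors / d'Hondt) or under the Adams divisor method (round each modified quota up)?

Jefferson: East 5, Highland 3, West 13, Lowland 8.
Adams: East 5, Highland 4, West 12, Lowland 8.
Highland gets 3 under Jefferson and 4 under Adams.

Adams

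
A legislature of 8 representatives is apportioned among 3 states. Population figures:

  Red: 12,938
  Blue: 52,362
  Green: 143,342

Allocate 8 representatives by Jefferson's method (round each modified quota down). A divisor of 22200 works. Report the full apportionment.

With modified divisor 22200: modified quotas Red 0.583, Blue 2.359, Green 6.457.
Rounding down: Red 0, Blue 2, Green 6 (total 8).

Red: 0, Blue: 2, Green: 6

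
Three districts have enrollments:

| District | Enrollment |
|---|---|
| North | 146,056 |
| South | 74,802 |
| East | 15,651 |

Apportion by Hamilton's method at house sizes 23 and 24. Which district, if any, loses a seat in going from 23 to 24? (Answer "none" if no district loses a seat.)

East

At 23 seats: North 14, South 7, East 2.
At 24 seats: North 15, South 8, East 1.
East drops from 2 to 1.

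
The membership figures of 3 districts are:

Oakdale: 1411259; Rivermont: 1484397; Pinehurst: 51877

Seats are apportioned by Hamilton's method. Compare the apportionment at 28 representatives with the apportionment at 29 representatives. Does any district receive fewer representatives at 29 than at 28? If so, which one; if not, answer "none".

At 28 seats: Oakdale 13, Rivermont 14, Pinehurst 1.
At 29 seats: Oakdale 14, Rivermont 15, Pinehurst 0.
Pinehurst drops from 1 to 0.

Pinehurst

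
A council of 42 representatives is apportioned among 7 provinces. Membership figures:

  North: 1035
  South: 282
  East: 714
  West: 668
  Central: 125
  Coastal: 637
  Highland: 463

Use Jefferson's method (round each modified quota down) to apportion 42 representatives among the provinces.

Standard divisor 3924/42 ≈ 93.429; standard quotas: North 11.078, South 3.018, East 7.642, West 7.150, Central 1.338, Coastal 6.818, Highland 4.956.
Rounding down gives 11, 3, 7, 7, 1, 6, 4 = 39 seats, so the divisor must be adjusted.
With modified divisor 88: modified quotas North 11.761, South 3.205, East 8.114, West 7.591, Central 1.420, Coastal 7.239, Highland 5.261.
Rounding down: North 11, South 3, East 8, West 7, Central 1, Coastal 7, Highland 5 (total 42).

North 11; South 3; East 8; West 7; Central 1; Coastal 7; Highland 5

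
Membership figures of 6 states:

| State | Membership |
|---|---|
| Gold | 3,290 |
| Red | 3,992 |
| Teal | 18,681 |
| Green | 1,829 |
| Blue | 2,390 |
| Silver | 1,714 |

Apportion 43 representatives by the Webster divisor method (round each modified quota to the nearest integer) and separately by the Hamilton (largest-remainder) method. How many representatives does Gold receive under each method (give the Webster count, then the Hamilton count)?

4 and 5

Webster: Gold 4, Red 5, Teal 26, Green 3, Blue 3, Silver 2.
Hamilton: Gold 5, Red 5, Teal 25, Green 3, Blue 3, Silver 2.
Gold gets 4 under Webster and 5 under Hamilton.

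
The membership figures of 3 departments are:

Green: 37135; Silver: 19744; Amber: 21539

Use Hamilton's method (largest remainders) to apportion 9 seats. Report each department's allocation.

Green 4; Silver 2; Amber 3

The standard divisor is 78418/9 ≈ 8713.111.
Standard quotas: Green 4.2620, Silver 2.2660, Amber 2.4720.
Lower quotas: Green 4, Silver 2, Amber 2 (sum 8, leaving 1 seat).
Remainders in descending order: Amber 0.4720, Silver 0.2660, Green 0.2620.
The surplus seat goes to Amber.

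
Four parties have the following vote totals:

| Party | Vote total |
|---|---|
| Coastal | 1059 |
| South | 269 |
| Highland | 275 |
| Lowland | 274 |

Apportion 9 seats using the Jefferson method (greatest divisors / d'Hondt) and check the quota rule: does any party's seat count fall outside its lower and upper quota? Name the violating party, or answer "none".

Standard quotas: Coastal 5.078, South 1.290, Highland 1.319, Lowland 1.314.
Jefferson allocation: Coastal 6, South 1, Highland 1, Lowland 1.
Every allocation lies between the lower and upper quota.

none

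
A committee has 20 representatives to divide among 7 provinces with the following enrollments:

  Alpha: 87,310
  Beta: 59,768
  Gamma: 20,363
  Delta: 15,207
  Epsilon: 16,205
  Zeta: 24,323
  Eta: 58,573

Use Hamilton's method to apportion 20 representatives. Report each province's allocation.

Standard divisor: 281749 ÷ 20 ≈ 14087.45.
Standard quotas: Alpha 6.1977, Beta 4.2426, Gamma 1.4455, Delta 1.0795, Epsilon 1.1503, Zeta 1.7266, Eta 4.1578.
Lower quotas: Alpha 6, Beta 4, Gamma 1, Delta 1, Epsilon 1, Zeta 1, Eta 4 (sum 18, leaving 2 seats).
Remainders in descending order: Zeta 0.7266, Gamma 0.4455, Beta 0.2426, Alpha 0.1977, Eta 0.1578, Epsilon 0.1503, Delta 0.0795.
Largest remainders: Zeta, Gamma receive the extra seats.

Alpha=6, Beta=4, Gamma=2, Delta=1, Epsilon=1, Zeta=2, Eta=4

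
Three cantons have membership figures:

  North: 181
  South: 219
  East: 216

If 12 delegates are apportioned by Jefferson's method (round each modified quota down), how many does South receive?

Standard divisor 616/12 ≈ 51.333; standard quotas: North 3.526, South 4.266, East 4.208.
Rounding down gives 3, 4, 4 = 11 seats, so the divisor must be adjusted.
With modified divisor 45: modified quotas North 4.022, South 4.867, East 4.800.
Rounding down: North 4, South 4, East 4 (total 12).
South receives 4.

4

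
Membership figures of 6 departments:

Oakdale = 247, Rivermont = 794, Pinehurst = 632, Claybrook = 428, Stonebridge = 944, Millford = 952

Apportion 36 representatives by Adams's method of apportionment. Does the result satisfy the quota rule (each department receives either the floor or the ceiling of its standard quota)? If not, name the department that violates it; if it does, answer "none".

none

Standard quotas: Oakdale 2.225, Rivermont 7.151, Pinehurst 5.692, Claybrook 3.855, Stonebridge 8.502, Millford 8.574.
Adams allocation: Oakdale 3, Rivermont 7, Pinehurst 6, Claybrook 4, Stonebridge 8, Millford 8.
Every allocation lies between the lower and upper quota.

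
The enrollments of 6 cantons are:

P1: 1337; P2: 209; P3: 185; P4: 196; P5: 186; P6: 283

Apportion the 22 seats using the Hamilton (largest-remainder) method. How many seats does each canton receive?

Total 2396; standard divisor 2396/22 ≈ 108.909.
Standard quotas: P1 12.276, P2 1.919, P3 1.699, P4 1.800, P5 1.708, P6 2.598.
Lower quotas: P1 12, P2 1, P3 1, P4 1, P5 1, P6 2 (sum 18, leaving 4 seats).
Remainders in descending order: P2 0.919, P4 0.800, P5 0.708, P3 0.699, P6 0.598, P1 0.276.
Largest remainders: P2, P4, P5, P3 receive the extra seats.

P1=12, P2=2, P3=2, P4=2, P5=2, P6=2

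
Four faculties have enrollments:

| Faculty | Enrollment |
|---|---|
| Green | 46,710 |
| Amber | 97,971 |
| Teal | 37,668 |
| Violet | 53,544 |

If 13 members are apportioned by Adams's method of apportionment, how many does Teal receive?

Standard divisor 235893/13 ≈ 18145.615; standard quotas: Green 2.574, Amber 5.399, Teal 2.076, Violet 2.951.
Rounding up gives 3, 6, 3, 3 = 15 seats, so the divisor must be adjusted.
With modified divisor 21500: modified quotas Green 2.173, Amber 4.557, Teal 1.752, Violet 2.490.
Rounding up: Green 3, Amber 5, Teal 2, Violet 3 (total 13).
Teal receives 2.

2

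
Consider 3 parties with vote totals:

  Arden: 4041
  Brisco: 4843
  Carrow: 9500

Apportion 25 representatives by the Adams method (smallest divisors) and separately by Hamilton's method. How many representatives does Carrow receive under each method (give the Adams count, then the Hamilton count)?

12 and 13

Adams: Arden 6, Brisco 7, Carrow 12.
Hamilton: Arden 5, Brisco 7, Carrow 13.
Carrow gets 12 under Adams and 13 under Hamilton.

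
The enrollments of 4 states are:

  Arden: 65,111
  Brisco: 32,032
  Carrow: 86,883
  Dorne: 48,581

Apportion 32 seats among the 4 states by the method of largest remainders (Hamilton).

Total 232607; standard divisor 232607/32 ≈ 7268.969.
Standard quotas: Arden 8.9574, Brisco 4.4067, Carrow 11.9526, Dorne 6.6833.
Lower quotas: Arden 8, Brisco 4, Carrow 11, Dorne 6 (sum 29, leaving 3 seats).
Remainders in descending order: Arden 0.9574, Carrow 0.9526, Dorne 0.6833, Brisco 0.4067.
Largest remainders: Arden, Carrow, Dorne receive the extra seats.

Arden: 9, Brisco: 4, Carrow: 12, Dorne: 7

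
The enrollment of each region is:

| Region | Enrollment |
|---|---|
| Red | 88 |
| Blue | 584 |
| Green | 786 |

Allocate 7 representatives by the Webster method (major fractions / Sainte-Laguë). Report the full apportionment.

Standard divisor 1458/7 ≈ 208.286; standard quotas: Red 0.422, Blue 2.804, Green 3.774.
Rounding to the nearest integer gives Red 0, Blue 3, Green 4 — total 7, matching the house size, so no adjustment is needed.

Red 0, Blue 3, Green 4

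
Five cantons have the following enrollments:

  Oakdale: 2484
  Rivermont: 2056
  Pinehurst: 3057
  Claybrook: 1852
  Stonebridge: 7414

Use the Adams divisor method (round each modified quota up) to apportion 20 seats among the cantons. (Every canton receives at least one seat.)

Oakdale 3, Rivermont 3, Pinehurst 4, Claybrook 2, Stonebridge 8

Standard divisor 16863/20 ≈ 843.15; standard quotas: Oakdale 2.946, Rivermont 2.438, Pinehurst 3.626, Claybrook 2.197, Stonebridge 8.793.
Rounding up gives 3, 3, 4, 3, 9 = 22 seats, so the divisor must be adjusted.
With modified divisor 1000: modified quotas Oakdale 2.484, Rivermont 2.056, Pinehurst 3.057, Claybrook 1.852, Stonebridge 7.414.
Rounding up: Oakdale 3, Rivermont 3, Pinehurst 4, Claybrook 2, Stonebridge 8 (total 20).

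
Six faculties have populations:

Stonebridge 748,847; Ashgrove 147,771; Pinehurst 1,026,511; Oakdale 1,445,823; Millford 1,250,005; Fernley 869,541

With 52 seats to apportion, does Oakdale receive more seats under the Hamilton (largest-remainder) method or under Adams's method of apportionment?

Hamilton: Stonebridge 7, Ashgrove 1, Pinehurst 10, Oakdale 14, Millford 12, Fernley 8.
Adams: Stonebridge 7, Ashgrove 2, Pinehurst 10, Oakdale 13, Millford 12, Fernley 8.
Oakdale gets 14 under Hamilton and 13 under Adams.

Hamilton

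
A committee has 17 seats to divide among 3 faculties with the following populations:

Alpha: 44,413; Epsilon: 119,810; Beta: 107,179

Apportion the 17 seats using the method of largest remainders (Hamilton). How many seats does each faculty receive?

Alpha 3, Epsilon 7, Beta 7

Total 271402; standard divisor 271402/17 ≈ 15964.824.
Standard quotas: Alpha 2.7819, Epsilon 7.5046, Beta 6.7134.
Lower quotas: Alpha 2, Epsilon 7, Beta 6 (sum 15, leaving 2 seats).
Remainders in descending order: Alpha 0.7819, Beta 0.7134, Epsilon 0.5046.
Largest remainders: Alpha, Beta receive the extra seats.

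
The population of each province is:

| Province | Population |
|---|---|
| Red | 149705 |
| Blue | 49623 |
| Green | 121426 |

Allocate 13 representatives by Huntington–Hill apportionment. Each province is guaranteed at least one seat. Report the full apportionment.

Red=6, Blue=2, Green=5

With divisor 25126: modified quotas Red 5.958, Blue 1.975, Green 4.833.
Geometric-mean thresholds: Red √(5·6)=5.477, Blue √(1·2)=1.414, Green √(4·5)=4.472.
Each quota rounded against its threshold gives Red 6, Blue 2, Green 5 (total 13).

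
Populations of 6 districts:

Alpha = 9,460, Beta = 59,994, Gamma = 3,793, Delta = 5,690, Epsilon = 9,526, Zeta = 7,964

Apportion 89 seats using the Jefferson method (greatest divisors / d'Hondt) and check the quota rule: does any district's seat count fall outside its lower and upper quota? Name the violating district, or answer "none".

Standard quotas: Alpha 8.731, Beta 55.373, Gamma 3.501, Delta 5.252, Epsilon 8.792, Zeta 7.351.
Jefferson allocation: Alpha 8, Beta 57, Gamma 3, Delta 5, Epsilon 9, Zeta 7.
Beta has quota 55.373 (lower 55, upper 56) but receives 57 — outside the quota interval.

Beta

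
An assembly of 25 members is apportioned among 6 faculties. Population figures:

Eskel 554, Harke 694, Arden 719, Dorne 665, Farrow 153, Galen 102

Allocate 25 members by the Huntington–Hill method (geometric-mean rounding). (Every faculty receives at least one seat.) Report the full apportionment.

Eskel 5, Harke 6, Arden 6, Dorne 6, Farrow 1, Galen 1

With divisor 116: modified quotas Eskel 4.776, Harke 5.983, Arden 6.198, Dorne 5.733, Farrow 1.319, Galen 0.879.
Geometric-mean thresholds: Eskel √(4·5)=4.472, Harke √(5·6)=5.477, Arden √(6·7)=6.481, Dorne √(5·6)=5.477, Farrow √(1·2)=1.414, Galen (min 1).
Each quota rounded against its threshold gives Eskel 5, Harke 6, Arden 6, Dorne 6, Farrow 1, Galen 1 (total 25).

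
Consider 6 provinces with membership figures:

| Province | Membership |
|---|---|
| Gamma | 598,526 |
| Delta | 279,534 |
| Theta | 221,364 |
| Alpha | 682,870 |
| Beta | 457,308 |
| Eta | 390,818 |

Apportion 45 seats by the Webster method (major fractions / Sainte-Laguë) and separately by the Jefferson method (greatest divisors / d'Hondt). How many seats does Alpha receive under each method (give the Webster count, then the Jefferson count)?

Webster: Gamma 10, Delta 5, Theta 4, Alpha 11, Beta 8, Eta 7.
Jefferson: Gamma 10, Delta 5, Theta 3, Alpha 12, Beta 8, Eta 7.
Alpha gets 11 under Webster and 12 under Jefferson.

11 and 12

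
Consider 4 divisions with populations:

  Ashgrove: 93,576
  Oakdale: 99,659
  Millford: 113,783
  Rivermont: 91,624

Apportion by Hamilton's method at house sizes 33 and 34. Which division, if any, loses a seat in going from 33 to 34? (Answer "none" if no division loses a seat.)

none

At 33 seats: Ashgrove 8, Oakdale 8, Millford 9, Rivermont 8.
At 34 seats: Ashgrove 8, Oakdale 8, Millford 10, Rivermont 8.
No division's allocation decreased.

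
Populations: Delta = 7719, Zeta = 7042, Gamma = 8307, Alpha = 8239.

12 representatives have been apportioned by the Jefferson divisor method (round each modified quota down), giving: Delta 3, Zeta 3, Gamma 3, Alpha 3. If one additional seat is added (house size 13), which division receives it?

Priority for the next seat is population ÷ (current seats + 1).
Priorities: Delta 1929.750, Zeta 1760.500, Gamma 2076.750, Alpha 2059.750.
Highest priority: Gamma.

Gamma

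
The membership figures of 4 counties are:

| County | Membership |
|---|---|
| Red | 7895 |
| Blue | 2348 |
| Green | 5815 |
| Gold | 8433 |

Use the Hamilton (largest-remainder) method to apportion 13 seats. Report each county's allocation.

Standard divisor: 24491 ÷ 13 ≈ 1883.923.
Standard quotas: Red 4.1907, Blue 1.2463, Green 3.0866, Gold 4.4763.
Lower quotas: Red 4, Blue 1, Green 3, Gold 4 (sum 12, leaving 1 seat).
Remainders in descending order: Gold 0.4763, Blue 0.2463, Red 0.1907, Green 0.0866.
The surplus seat goes to Gold.

Red=4, Blue=1, Green=3, Gold=5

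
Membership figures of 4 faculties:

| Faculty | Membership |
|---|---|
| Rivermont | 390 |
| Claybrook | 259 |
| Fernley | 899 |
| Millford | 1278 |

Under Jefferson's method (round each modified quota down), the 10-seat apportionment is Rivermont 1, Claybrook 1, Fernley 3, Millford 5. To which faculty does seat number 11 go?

Fernley

Priority for the next seat is population ÷ (current seats + 1).
Priorities: Rivermont 195.000, Claybrook 129.500, Fernley 224.750, Millford 213.000.
Highest priority: Fernley.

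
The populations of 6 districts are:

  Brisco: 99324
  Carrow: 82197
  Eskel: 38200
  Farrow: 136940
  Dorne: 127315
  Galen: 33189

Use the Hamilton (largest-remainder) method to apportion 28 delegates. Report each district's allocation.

The standard divisor is 517165/28 ≈ 18470.179.
Standard quotas: Brisco 5.3775, Carrow 4.4503, Eskel 2.0682, Farrow 7.4141, Dorne 6.8930, Galen 1.7969.
Lower quotas: Brisco 5, Carrow 4, Eskel 2, Farrow 7, Dorne 6, Galen 1 (sum 25, leaving 3 seats).
Remainders in descending order: Dorne 0.8930, Galen 0.7969, Carrow 0.4503, Farrow 0.4141, Brisco 0.3775, Eskel 0.0682.
The surplus seats go to Dorne, Galen, Carrow.

Brisco 5, Carrow 5, Eskel 2, Farrow 7, Dorne 7, Galen 2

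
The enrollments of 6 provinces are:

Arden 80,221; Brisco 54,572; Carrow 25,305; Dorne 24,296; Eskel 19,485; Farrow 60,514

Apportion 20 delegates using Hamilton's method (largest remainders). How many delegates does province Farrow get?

5

Total 264393; standard divisor 264393/20 ≈ 13219.65.
Standard quotas: Arden 6.0683, Brisco 4.1281, Carrow 1.9142, Dorne 1.8379, Eskel 1.4739, Farrow 4.5776.
Lower quotas: Arden 6, Brisco 4, Carrow 1, Dorne 1, Eskel 1, Farrow 4 (sum 17, leaving 3 seats).
Remainders in descending order: Carrow 0.9142, Dorne 0.8379, Farrow 0.5776, Eskel 0.4739, Brisco 0.1281, Arden 0.0683.
Largest remainders: Carrow, Dorne, Farrow receive the extra seats.
Farrow receives 5.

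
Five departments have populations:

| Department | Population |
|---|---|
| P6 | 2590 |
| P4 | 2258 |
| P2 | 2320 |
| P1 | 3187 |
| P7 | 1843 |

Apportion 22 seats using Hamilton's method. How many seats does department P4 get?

4

Total 12198; standard divisor 12198/22 ≈ 554.455.
Standard quotas: P6 4.671, P4 4.072, P2 4.184, P1 5.748, P7 3.324.
Lower quotas: P6 4, P4 4, P2 4, P1 5, P7 3 (sum 20, leaving 2 seats).
Remainders in descending order: P1 0.748, P6 0.671, P7 0.324, P2 0.184, P4 0.072.
The surplus seats go to P1, P6.
P4 receives 4.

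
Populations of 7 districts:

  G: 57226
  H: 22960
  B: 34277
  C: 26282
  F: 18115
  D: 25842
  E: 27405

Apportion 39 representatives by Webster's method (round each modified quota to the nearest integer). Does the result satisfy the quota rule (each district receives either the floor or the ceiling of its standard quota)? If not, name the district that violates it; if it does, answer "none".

none

Standard quotas: G 10.522, H 4.222, B 6.302, C 4.832, F 3.331, D 4.752, E 5.039.
Webster allocation: G 11, H 4, B 6, C 5, F 3, D 5, E 5.
Every allocation lies between the lower and upper quota.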